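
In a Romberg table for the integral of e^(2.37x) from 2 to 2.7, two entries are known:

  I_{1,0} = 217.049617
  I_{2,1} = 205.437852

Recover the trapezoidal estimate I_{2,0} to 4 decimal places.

From I_{2,1} = (4·I_{2,0} − I_{1,0})/3, solve for I_{2,0}:
4·I_{2,0} = 3·205.437852 + 217.049617 = 833.363173
I_{2,0} = 208.340793

208.3408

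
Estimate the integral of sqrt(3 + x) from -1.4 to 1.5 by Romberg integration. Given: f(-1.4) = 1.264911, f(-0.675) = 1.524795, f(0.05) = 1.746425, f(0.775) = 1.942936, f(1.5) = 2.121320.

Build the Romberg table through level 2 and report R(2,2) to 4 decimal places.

R(0,0) (trapezoid, 1 panel, h=2.9000): 4.910035
R(1,0) (trapezoid, 2 panels, h=1.4500): 4.987334
R(2,0) (trapezoid, 4 panels, h=0.7250): 5.007772
R(1,1) = 4.987334 + (4.987334 − 4.910035)/3 = 5.013100
R(2,1) = 5.007772 + (5.007772 − 4.987334)/3 = 5.014585
R(2,2) = 5.014585 + (5.014585 − 5.013100)/15 = 5.014684

5.0147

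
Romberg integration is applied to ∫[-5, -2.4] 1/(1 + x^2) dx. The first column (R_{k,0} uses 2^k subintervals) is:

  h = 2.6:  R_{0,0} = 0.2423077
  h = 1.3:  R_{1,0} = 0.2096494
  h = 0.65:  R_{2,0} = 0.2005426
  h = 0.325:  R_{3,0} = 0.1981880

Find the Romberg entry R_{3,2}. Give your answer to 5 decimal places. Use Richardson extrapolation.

Richardson extrapolation on the trapezoidal column (denominator 4−1=3):
R_{2,1} = 0.2005426 + (0.2005426 − 0.2096494)/3 = 0.1975070
R_{3,1} = 0.1981880 + (0.1981880 − 0.2005426)/3 = 0.1974031
R_{3,2} = (16·0.1974031 − 0.1975070) / 15 = 0.1973962

0.19740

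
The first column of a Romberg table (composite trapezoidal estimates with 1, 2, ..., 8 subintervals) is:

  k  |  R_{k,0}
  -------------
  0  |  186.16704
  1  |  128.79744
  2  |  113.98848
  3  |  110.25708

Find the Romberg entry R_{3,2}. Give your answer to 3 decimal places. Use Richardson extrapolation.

109.011

R_{2,1} = (4·113.98848 − 128.79744) / 3 = 109.05216
R_{3,1} = (4·110.25708 − 113.98848) / 3 = 109.01328
R_{3,2} = (16·109.01328 − 109.05216) / 15 = 109.01069
(Column j=1 coincides with Simpson's rule on the same nodes.)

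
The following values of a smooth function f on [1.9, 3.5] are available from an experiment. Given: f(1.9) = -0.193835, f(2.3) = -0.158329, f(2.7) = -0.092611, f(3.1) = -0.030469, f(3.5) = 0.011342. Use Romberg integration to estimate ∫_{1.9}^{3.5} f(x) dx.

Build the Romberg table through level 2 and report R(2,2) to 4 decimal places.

-0.1499

R(0,0) (trapezoid, 1 panel, h=1.6000): -0.145994
R(1,0) (trapezoid, 2 panels, h=0.8000): -0.147086
R(2,0) (trapezoid, 4 panels, h=0.4000): -0.149062
R(1,1) = -0.147086 + (-0.147086 − (-0.145994))/3 = -0.147450
R(2,1) = -0.149062 + (-0.149062 − (-0.147086))/3 = -0.149721
R(2,2) = -0.149721 + (-0.149721 − (-0.147450))/15 = -0.149872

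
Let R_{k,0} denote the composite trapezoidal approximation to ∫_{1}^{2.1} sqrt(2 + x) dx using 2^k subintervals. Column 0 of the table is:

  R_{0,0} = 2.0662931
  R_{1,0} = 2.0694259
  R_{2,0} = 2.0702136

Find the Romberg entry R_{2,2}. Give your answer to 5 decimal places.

Richardson extrapolation on the trapezoidal column (denominator 4−1=3):
R_{1,1} = (4·2.0694259 − 2.0662931) / 3 = 2.0704702
R_{2,1} = 2.0702136 + (2.0702136 − 2.0694259)/3 = 2.0704762
R_{2,2} = 2.0704762 + (2.0704762 − 2.0704702)/15 = 2.0704766

2.07048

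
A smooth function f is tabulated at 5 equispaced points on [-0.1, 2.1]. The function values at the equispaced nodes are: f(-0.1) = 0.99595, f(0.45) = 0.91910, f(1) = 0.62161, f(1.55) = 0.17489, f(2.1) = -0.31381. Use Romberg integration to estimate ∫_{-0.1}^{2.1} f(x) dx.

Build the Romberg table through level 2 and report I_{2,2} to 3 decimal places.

1.155

I_{0,0} (trapezoid, 1 panel, h=2.2000): 0.75035
I_{1,0} (trapezoid, 2 panels, h=1.1000): 1.05895
I_{2,0} (trapezoid, 4 panels, h=0.5500): 1.13117
I_{1,1} = 1.05895 + (1.05895 − 0.75035)/3 = 1.16182
I_{2,1} = 1.13117 + (1.13117 − 1.05895)/3 = 1.15524
I_{2,2} = 1.15524 + (1.15524 − 1.16182)/15 = 1.15480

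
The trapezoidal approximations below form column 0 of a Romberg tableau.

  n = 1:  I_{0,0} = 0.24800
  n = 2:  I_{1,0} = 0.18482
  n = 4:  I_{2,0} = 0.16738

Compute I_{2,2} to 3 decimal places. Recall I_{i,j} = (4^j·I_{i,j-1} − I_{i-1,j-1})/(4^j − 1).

0.161

I_{1,1} = 0.18482 + (0.18482 − 0.24800)/3 = 0.16376
I_{2,1} = (4·0.16738 − 0.18482) / 3 = 0.16157
I_{2,2} = (16·0.16157 − 0.16376) / 15 = 0.16142
(Column j=1 coincides with Simpson's rule on the same nodes.)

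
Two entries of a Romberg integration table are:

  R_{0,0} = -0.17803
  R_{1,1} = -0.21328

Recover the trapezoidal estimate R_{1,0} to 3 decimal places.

From R_{1,1} = (4·R_{1,0} − R_{0,0})/3, solve for R_{1,0}:
4·R_{1,0} = 3·(-0.21328) + (-0.17803) = -0.81787
R_{1,0} = -0.20447

-0.204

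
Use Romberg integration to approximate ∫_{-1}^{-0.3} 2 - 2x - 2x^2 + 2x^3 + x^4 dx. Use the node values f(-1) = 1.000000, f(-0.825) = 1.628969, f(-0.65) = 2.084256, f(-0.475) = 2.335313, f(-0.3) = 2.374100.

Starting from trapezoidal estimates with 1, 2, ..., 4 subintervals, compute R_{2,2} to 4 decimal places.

R_{0,0} (trapezoid, 1 panel, h=0.7000): 1.180935
R_{1,0} (trapezoid, 2 panels, h=0.3500): 1.319957
R_{2,0} (trapezoid, 4 panels, h=0.1750): 1.353728
R_{1,1} = 1.319957 + (1.319957 − 1.180935)/3 = 1.366298
R_{2,1} = 1.353728 + (1.353728 − 1.319957)/3 = 1.364985
R_{2,2} = 1.364985 + (1.364985 − 1.366298)/15 = 1.364897

1.3649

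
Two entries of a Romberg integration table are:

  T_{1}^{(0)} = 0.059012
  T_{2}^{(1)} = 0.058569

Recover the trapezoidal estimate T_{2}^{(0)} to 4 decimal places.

From T_{2}^{(1)} = (4·T_{2}^{(0)} − T_{1}^{(0)})/3, solve for T_{2}^{(0)}:
4·T_{2}^{(0)} = 3·0.058569 + 0.059012 = 0.234719
T_{2}^{(0)} = 0.058680

0.0587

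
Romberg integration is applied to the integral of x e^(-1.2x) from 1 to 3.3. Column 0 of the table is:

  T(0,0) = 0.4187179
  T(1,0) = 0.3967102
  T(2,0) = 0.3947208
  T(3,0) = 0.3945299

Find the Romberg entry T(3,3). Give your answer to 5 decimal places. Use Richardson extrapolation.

T(1,1) = 0.3967102 + (0.3967102 − 0.4187179)/3 = 0.3893743
T(2,1) = 0.3947208 + (0.3947208 − 0.3967102)/3 = 0.3940577
T(3,1) = (4·0.3945299 − 0.3947208) / 3 = 0.3944663
T(2,2) = (16·0.3940577 − 0.3893743) / 15 = 0.3943699
T(3,2) = 0.3944663 + (0.3944663 − 0.3940577)/15 = 0.3944935
T(3,3) = 0.3944935 + (0.3944935 − 0.3943699)/63 = 0.3944955

0.39450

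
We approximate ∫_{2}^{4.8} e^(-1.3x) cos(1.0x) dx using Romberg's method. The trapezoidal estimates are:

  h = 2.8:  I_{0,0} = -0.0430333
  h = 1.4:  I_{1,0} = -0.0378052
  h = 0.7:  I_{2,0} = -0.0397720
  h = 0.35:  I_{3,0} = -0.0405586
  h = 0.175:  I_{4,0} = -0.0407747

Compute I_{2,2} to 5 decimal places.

-0.04072

Richardson extrapolation on the trapezoidal column (denominator 4−1=3):
I_{1,1} = (4·(-0.0378052) − (-0.0430333)) / 3 = -0.0360625
I_{2,1} = -0.0397720 + (-0.0397720 − (-0.0378052))/3 = -0.0404276
I_{2,2} = (16·(-0.0404276) − (-0.0360625)) / 15 = -0.0407186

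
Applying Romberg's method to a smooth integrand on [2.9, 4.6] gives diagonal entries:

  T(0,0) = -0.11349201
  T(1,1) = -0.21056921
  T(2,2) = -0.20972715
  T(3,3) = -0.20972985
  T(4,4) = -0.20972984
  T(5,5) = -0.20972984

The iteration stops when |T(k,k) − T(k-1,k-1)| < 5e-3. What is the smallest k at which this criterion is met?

k = 2

|T(1,1) − T(0,0)| = 0.09707720 ≥ 5e-3
|T(2,2) − T(1,1)| = 0.00084206 < 5e-3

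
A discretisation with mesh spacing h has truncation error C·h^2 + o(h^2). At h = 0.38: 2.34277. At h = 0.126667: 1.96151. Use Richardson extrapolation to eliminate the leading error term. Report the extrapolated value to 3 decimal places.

1.914

Extrapolated value = (9·A(h/3) − A(h)) / (9 − 1)
= (9·1.96151 − 2.34277) / 8
= 15.31082 / 8 = 1.91385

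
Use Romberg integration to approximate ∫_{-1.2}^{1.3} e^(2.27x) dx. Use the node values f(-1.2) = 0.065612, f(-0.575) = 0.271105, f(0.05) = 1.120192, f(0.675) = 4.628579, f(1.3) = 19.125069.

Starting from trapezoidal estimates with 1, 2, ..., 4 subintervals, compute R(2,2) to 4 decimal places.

R(0,0) (trapezoid, 1 panel, h=2.5000): 23.988351
R(1,0) (trapezoid, 2 panels, h=1.2500): 13.394416
R(2,0) (trapezoid, 4 panels, h=0.6250): 9.759510
R(1,1) = 13.394416 + (13.394416 − 23.988351)/3 = 9.863104
R(2,1) = 9.759510 + (9.759510 − 13.394416)/3 = 8.547875
R(2,2) = 8.547875 + (8.547875 − 9.863104)/15 = 8.460193

8.4602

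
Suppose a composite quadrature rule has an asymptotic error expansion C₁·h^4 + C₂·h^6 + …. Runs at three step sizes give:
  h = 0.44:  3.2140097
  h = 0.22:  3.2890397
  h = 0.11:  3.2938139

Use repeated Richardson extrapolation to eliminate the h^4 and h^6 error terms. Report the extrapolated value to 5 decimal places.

First eliminate the h^4 term (factor 2^4 = 16):
  B₁ = (16·3.2890397 − 3.2140097)/15 = 3.2940417
  B₂ = (16·3.2938139 − 3.2890397)/15 = 3.2941322
Then eliminate the h^6 term (factor 2^6 = 64):
  (64·3.2941322 − 3.2940417)/63 = 3.2941336

3.29413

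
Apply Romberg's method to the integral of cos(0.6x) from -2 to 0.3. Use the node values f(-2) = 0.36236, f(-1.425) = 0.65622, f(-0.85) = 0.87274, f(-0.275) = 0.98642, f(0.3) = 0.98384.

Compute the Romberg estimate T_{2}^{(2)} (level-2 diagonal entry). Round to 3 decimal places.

1.852

T_{0}^{(0)} (trapezoid, 1 panel, h=2.3000): 1.54813
T_{1}^{(0)} (trapezoid, 2 panels, h=1.1500): 1.77772
T_{2}^{(0)} (trapezoid, 4 panels, h=0.5750): 1.83338
T_{1}^{(1)} = 1.77772 + (1.77772 − 1.54813)/3 = 1.85425
T_{2}^{(1)} = 1.83338 + (1.83338 − 1.77772)/3 = 1.85193
T_{2}^{(2)} = 1.85193 + (1.85193 − 1.85425)/15 = 1.85178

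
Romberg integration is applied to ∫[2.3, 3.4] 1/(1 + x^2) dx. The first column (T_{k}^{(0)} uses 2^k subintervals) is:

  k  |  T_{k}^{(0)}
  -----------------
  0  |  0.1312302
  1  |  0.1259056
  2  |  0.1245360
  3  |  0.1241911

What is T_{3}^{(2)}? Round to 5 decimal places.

0.12408

Richardson extrapolation on the trapezoidal column (denominator 4−1=3):
T_{2}^{(1)} = (4·0.1245360 − 0.1259056) / 3 = 0.1240795
T_{3}^{(1)} = (4·0.1241911 − 0.1245360) / 3 = 0.1240761
T_{3}^{(2)} = (16·0.1240761 − 0.1240795) / 15 = 0.1240759
(Column j=1 coincides with Simpson's rule on the same nodes.)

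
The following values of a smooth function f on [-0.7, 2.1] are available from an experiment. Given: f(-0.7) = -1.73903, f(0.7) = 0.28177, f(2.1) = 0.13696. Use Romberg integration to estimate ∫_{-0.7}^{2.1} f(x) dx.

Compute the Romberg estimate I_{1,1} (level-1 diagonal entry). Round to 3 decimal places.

-0.222

I_{0,0} (trapezoid, 1 panel, h=2.8000): -2.24290
I_{1,0} (trapezoid, 2 panels, h=1.4000): -0.72697
I_{1,1} = -0.72697 + (-0.72697 − (-2.24290))/3 = -0.22166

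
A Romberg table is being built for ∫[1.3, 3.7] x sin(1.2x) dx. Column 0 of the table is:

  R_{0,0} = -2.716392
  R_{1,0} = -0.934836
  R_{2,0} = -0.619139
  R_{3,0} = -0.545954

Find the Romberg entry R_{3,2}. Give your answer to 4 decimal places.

-0.5221

Richardson extrapolation on the trapezoidal column (denominator 4−1=3):
R_{2,1} = (4·(-0.619139) − (-0.934836)) / 3 = -0.513907
R_{3,1} = (4·(-0.545954) − (-0.619139)) / 3 = -0.521559
R_{3,2} = (16·(-0.521559) − (-0.513907)) / 15 = -0.522069
(Column j=1 coincides with Simpson's rule on the same nodes.)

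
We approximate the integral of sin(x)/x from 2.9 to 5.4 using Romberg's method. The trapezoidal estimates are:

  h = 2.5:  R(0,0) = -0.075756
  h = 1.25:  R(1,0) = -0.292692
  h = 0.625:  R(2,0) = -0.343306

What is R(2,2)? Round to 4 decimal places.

Richardson extrapolation on the trapezoidal column (denominator 4−1=3):
R(1,1) = (4·(-0.292692) − (-0.075756)) / 3 = -0.365004
R(2,1) = (4·(-0.343306) − (-0.292692)) / 3 = -0.360177
R(2,2) = (16·(-0.360177) − (-0.365004)) / 15 = -0.359855

-0.3599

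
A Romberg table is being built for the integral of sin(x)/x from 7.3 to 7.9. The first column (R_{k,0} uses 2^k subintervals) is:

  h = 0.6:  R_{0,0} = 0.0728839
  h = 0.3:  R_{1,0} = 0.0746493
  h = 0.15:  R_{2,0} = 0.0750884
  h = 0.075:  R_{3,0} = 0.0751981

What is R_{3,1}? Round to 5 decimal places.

R_{3,1} = (4·0.0751981 − 0.0750884) / 3 = 0.0752347

0.07523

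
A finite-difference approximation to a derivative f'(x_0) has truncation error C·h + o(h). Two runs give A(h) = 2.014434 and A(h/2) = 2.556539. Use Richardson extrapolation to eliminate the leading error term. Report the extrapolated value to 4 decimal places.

Extrapolated value = (2·A(h/2) − A(h)) / (2 − 1)
= (2·2.556539 − 2.014434) / 1
= 3.098644 / 1 = 3.098644

3.0986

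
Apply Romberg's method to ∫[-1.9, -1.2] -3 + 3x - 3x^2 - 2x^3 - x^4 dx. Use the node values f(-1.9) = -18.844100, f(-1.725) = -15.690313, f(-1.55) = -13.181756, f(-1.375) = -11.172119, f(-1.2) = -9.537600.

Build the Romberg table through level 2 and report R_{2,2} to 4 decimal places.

-9.4613

R_{0,0} (trapezoid, 1 panel, h=0.7000): -9.933595
R_{1,0} (trapezoid, 2 panels, h=0.3500): -9.580412
R_{2,0} (trapezoid, 4 panels, h=0.1750): -9.491132
R_{1,1} = -9.580412 + (-9.580412 − (-9.933595))/3 = -9.462684
R_{2,1} = -9.491132 + (-9.491132 − (-9.580412))/3 = -9.461372
R_{2,2} = -9.461372 + (-9.461372 − (-9.462684))/15 = -9.461285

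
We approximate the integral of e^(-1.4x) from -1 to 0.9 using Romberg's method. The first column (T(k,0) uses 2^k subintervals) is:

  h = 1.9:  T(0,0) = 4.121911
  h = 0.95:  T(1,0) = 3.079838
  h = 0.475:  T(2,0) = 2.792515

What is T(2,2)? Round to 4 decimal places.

2.6944

T(1,1) = (4·3.079838 − 4.121911) / 3 = 2.732480
T(2,1) = (4·2.792515 − 3.079838) / 3 = 2.696741
T(2,2) = 2.696741 + (2.696741 − 2.732480)/15 = 2.694358
(Column j=1 coincides with Simpson's rule on the same nodes.)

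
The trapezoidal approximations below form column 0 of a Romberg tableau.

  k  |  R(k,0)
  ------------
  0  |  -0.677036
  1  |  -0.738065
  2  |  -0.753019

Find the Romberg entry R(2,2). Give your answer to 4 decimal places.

-0.7580

R(1,1) = (4·(-0.738065) − (-0.677036)) / 3 = -0.758408
R(2,1) = (4·(-0.753019) − (-0.738065)) / 3 = -0.758004
R(2,2) = -0.758004 + (-0.758004 − (-0.758408))/15 = -0.757977
(Column j=1 coincides with Simpson's rule on the same nodes.)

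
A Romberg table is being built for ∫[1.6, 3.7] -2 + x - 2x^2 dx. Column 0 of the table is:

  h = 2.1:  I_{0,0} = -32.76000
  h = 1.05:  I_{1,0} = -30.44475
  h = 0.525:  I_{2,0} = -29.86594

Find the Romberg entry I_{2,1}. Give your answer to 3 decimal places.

-29.673

I_{2,1} = -29.86594 + (-29.86594 − (-30.44475))/3 = -29.67300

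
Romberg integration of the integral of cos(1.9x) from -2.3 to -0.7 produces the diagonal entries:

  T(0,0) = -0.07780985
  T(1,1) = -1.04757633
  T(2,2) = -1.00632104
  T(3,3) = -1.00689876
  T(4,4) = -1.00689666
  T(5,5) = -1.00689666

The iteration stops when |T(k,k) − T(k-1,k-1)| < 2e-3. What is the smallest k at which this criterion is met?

k = 3

|T(1,1) − T(0,0)| = 0.96976648 ≥ 2e-3
|T(2,2) − T(1,1)| = 0.04125529 ≥ 2e-3
|T(3,3) − T(2,2)| = 0.00057772 < 2e-3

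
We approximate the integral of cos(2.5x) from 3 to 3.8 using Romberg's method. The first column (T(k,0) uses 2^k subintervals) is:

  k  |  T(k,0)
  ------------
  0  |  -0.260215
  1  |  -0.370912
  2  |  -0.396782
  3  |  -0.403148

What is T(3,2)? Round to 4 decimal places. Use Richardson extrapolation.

-0.4053

Richardson extrapolation on the trapezoidal column (denominator 4−1=3):
T(2,1) = (4·(-0.396782) − (-0.370912)) / 3 = -0.405405
T(3,1) = -0.403148 + (-0.403148 − (-0.396782))/3 = -0.405270
T(3,2) = -0.405270 + (-0.405270 − (-0.405405))/15 = -0.405261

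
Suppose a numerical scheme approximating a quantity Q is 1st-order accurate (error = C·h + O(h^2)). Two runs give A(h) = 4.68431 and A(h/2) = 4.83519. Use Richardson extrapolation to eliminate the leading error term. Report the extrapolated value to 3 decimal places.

Extrapolated value = (2·A(h/2) − A(h)) / (2 − 1)
= (2·4.83519 − 4.68431) / 1
= 4.98607 / 1 = 4.98607

4.986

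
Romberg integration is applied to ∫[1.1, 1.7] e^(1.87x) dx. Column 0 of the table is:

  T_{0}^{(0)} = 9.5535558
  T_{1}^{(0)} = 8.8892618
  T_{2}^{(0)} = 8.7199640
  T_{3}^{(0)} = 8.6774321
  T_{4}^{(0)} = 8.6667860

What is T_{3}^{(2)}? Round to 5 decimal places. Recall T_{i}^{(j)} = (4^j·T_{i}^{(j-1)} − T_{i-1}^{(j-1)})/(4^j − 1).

T_{2}^{(1)} = 8.7199640 + (8.7199640 − 8.8892618)/3 = 8.6635314
T_{3}^{(1)} = (4·8.6774321 − 8.7199640) / 3 = 8.6632548
T_{3}^{(2)} = (16·8.6632548 − 8.6635314) / 15 = 8.6632364

8.66324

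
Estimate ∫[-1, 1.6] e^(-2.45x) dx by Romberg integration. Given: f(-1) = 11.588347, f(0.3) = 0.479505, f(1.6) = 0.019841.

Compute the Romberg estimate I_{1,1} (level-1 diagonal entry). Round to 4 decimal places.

I_{0,0} (trapezoid, 1 panel, h=2.6000): 15.090644
I_{1,0} (trapezoid, 2 panels, h=1.3000): 8.168679
I_{1,1} = 8.168679 + (8.168679 − 15.090644)/3 = 5.861357

5.8614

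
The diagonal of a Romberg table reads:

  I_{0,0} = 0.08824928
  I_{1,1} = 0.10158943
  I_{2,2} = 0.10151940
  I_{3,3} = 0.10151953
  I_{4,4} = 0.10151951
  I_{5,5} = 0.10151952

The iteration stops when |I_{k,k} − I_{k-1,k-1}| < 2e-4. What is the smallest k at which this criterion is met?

k = 2

|I_{1,1} − I_{0,0}| = 0.01334015 ≥ 2e-4
|I_{2,2} − I_{1,1}| = 0.00007003 < 2e-4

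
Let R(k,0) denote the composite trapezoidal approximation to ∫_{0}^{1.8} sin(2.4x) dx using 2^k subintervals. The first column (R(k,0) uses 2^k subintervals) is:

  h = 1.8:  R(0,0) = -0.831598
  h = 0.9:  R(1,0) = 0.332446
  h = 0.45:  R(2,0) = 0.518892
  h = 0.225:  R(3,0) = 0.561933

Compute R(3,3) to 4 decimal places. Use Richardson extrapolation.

0.5760

Richardson extrapolation on the trapezoidal column (denominator 4−1=3):
R(1,1) = 0.332446 + (0.332446 − (-0.831598))/3 = 0.720461
R(2,1) = 0.518892 + (0.518892 − 0.332446)/3 = 0.581041
R(3,1) = 0.561933 + (0.561933 − 0.518892)/3 = 0.576280
R(2,2) = 0.581041 + (0.581041 − 0.720461)/15 = 0.571746
R(3,2) = (16·0.576280 − 0.581041) / 15 = 0.575963
R(3,3) = (64·0.575963 − 0.571746) / 63 = 0.576030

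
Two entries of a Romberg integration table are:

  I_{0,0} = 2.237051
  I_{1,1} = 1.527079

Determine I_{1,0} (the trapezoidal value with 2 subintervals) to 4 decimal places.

1.7046

From I_{1,1} = (4·I_{1,0} − I_{0,0})/3, solve for I_{1,0}:
4·I_{1,0} = 3·1.527079 + 2.237051 = 6.818288
I_{1,0} = 1.704572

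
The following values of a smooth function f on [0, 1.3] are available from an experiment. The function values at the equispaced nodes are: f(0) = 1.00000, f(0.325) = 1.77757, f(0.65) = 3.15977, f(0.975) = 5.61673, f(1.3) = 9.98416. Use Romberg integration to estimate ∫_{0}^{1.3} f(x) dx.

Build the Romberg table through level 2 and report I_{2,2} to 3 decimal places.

5.076

I_{0,0} (trapezoid, 1 panel, h=1.3000): 7.13970
I_{1,0} (trapezoid, 2 panels, h=0.6500): 5.62370
I_{2,0} (trapezoid, 4 panels, h=0.3250): 5.21500
I_{1,1} = 5.62370 + (5.62370 − 7.13970)/3 = 5.11837
I_{2,1} = 5.21500 + (5.21500 − 5.62370)/3 = 5.07877
I_{2,2} = 5.07877 + (5.07877 − 5.11837)/15 = 5.07613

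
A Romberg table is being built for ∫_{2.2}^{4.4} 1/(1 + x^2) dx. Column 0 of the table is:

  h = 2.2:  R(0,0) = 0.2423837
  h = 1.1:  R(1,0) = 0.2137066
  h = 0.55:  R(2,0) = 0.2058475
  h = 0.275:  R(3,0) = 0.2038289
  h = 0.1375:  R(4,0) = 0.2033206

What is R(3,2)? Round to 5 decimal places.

R(2,1) = (4·0.2058475 − 0.2137066) / 3 = 0.2032278
R(3,1) = 0.2038289 + (0.2038289 − 0.2058475)/3 = 0.2031560
R(3,2) = (16·0.2031560 − 0.2032278) / 15 = 0.2031512

0.20315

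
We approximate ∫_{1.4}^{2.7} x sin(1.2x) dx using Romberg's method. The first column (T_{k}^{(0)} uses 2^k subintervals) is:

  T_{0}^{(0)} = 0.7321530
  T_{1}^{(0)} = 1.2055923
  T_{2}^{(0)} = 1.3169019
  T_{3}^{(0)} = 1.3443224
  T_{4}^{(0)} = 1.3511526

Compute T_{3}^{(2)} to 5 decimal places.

1.35343

Richardson extrapolation on the trapezoidal column (denominator 4−1=3):
T_{2}^{(1)} = 1.3169019 + (1.3169019 − 1.2055923)/3 = 1.3540051
T_{3}^{(1)} = (4·1.3443224 − 1.3169019) / 3 = 1.3534626
T_{3}^{(2)} = 1.3534626 + (1.3534626 − 1.3540051)/15 = 1.3534264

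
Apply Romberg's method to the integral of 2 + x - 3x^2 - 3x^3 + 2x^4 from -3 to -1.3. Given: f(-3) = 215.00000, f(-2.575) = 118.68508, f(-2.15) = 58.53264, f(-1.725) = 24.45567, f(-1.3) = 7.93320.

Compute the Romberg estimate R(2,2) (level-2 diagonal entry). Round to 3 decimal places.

R(0,0) (trapezoid, 1 panel, h=1.7000): 189.49322
R(1,0) (trapezoid, 2 panels, h=0.8500): 144.49935
R(2,0) (trapezoid, 4 panels, h=0.4250): 133.08450
R(1,1) = 144.49935 + (144.49935 − 189.49322)/3 = 129.50139
R(2,1) = 133.08450 + (133.08450 − 144.49935)/3 = 129.27955
R(2,2) = 129.27955 + (129.27955 − 129.50139)/15 = 129.26476

129.265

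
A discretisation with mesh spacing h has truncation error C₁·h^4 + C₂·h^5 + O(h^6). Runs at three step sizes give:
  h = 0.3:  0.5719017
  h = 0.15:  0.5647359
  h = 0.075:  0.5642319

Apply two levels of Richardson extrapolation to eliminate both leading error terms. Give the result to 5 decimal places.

0.56420

First eliminate the h^4 term (factor 2^4 = 16):
  B₁ = (16·0.5647359 − 0.5719017)/15 = 0.5642582
  B₂ = (16·0.5642319 − 0.5647359)/15 = 0.5641983
Then eliminate the h^5 term (factor 2^5 = 32):
  (32·0.5641983 − 0.5642582)/31 = 0.5641964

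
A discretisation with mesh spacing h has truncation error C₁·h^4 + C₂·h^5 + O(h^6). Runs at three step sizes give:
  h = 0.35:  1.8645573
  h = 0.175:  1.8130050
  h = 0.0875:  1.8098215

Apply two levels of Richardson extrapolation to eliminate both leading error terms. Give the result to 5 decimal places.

First eliminate the h^4 term (factor 2^4 = 16):
  B₁ = (16·1.8130050 − 1.8645573)/15 = 1.8095682
  B₂ = (16·1.8098215 − 1.8130050)/15 = 1.8096093
Then eliminate the h^5 term (factor 2^5 = 32):
  (32·1.8096093 − 1.8095682)/31 = 1.8096106

1.80961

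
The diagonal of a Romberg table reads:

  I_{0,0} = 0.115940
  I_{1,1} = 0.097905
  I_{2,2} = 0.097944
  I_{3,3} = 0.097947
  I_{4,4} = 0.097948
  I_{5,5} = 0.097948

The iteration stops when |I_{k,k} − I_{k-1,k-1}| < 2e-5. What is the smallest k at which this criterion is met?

k = 3

|I_{1,1} − I_{0,0}| = 0.018035 ≥ 2e-5
|I_{2,2} − I_{1,1}| = 0.000039 ≥ 2e-5
|I_{3,3} − I_{2,2}| = 0.000003 < 2e-5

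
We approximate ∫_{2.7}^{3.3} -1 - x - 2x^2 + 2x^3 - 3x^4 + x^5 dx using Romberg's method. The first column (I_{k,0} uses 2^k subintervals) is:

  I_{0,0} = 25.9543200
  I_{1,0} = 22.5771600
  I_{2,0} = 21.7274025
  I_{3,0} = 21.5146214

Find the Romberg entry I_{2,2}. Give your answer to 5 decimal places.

Richardson extrapolation on the trapezoidal column (denominator 4−1=3):
I_{1,1} = 22.5771600 + (22.5771600 − 25.9543200)/3 = 21.4514400
I_{2,1} = 21.7274025 + (21.7274025 − 22.5771600)/3 = 21.4441500
I_{2,2} = 21.4441500 + (21.4441500 − 21.4514400)/15 = 21.4436640
(Column j=1 coincides with Simpson's rule on the same nodes.)

21.44366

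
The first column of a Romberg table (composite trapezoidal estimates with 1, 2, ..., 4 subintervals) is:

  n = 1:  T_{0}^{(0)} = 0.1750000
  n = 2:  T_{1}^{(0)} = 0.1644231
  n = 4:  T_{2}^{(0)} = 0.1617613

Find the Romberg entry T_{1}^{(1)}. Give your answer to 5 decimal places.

0.16090

T_{1}^{(1)} = 0.1644231 + (0.1644231 − 0.1750000)/3 = 0.1608975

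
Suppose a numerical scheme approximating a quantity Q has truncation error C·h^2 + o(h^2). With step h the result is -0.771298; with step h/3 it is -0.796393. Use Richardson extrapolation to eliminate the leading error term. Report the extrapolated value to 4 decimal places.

The leading error scales as h^2; refining by a factor of 3 reduces it by 3^2 = 9.
Extrapolated value = (9·A(h/3) − A(h)) / (9 − 1)
= (9·(-0.796393) − (-0.771298)) / 8
= -6.396239 / 8 = -0.799530

-0.7995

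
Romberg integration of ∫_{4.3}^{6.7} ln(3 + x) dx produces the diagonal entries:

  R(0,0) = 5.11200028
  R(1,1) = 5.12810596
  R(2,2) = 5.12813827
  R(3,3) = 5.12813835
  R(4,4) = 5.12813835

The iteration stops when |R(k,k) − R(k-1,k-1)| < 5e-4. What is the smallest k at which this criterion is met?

|R(1,1) − R(0,0)| = 0.01610568 ≥ 5e-4
|R(2,2) − R(1,1)| = 0.00003231 < 5e-4

k = 2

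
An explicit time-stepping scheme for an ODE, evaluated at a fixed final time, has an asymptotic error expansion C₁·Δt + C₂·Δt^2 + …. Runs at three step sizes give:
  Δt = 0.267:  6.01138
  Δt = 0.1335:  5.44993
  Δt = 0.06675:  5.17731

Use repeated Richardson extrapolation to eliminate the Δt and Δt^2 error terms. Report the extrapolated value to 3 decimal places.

4.910

First eliminate the Δt term (factor 2^1 = 2):
  B₁ = (2·5.44993 − 6.01138)/1 = 4.88848
  B₂ = (2·5.17731 − 5.44993)/1 = 4.90469
Then eliminate the Δt^2 term (factor 2^2 = 4):
  (4·4.90469 − 4.88848)/3 = 4.91009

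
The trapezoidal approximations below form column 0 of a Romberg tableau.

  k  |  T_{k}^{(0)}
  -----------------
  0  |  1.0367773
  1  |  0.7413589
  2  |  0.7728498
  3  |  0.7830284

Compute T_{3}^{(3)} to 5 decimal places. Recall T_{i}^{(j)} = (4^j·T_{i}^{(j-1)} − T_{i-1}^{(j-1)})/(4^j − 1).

T_{1}^{(1)} = (4·0.7413589 − 1.0367773) / 3 = 0.6428861
T_{2}^{(1)} = (4·0.7728498 − 0.7413589) / 3 = 0.7833468
T_{3}^{(1)} = (4·0.7830284 − 0.7728498) / 3 = 0.7864213
T_{2}^{(2)} = (16·0.7833468 − 0.6428861) / 15 = 0.7927108
T_{3}^{(2)} = (16·0.7864213 − 0.7833468) / 15 = 0.7866263
T_{3}^{(3)} = (64·0.7866263 − 0.7927108) / 63 = 0.7865297

0.78653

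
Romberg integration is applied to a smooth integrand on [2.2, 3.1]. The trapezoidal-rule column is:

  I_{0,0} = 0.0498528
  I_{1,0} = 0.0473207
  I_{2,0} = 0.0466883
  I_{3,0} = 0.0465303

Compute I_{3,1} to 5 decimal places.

0.04648

Richardson extrapolation on the trapezoidal column (denominator 4−1=3):
I_{3,1} = 0.0465303 + (0.0465303 − 0.0466883)/3 = 0.0464776
(Column j=1 coincides with Simpson's rule on the same nodes.)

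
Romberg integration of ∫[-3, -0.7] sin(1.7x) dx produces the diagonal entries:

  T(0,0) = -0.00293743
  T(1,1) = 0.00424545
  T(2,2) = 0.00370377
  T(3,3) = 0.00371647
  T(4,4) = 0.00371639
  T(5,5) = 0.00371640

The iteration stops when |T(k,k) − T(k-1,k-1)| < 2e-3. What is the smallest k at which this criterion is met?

k = 2

|T(1,1) − T(0,0)| = 0.00718288 ≥ 2e-3
|T(2,2) − T(1,1)| = 0.00054168 < 2e-3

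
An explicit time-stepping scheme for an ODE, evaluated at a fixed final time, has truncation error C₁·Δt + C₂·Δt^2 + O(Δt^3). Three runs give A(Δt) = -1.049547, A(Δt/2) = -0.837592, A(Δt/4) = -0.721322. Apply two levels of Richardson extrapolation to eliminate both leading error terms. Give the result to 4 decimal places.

-0.5982

First eliminate the Δt term (factor 2^1 = 2):
  B₁ = (2·(-0.837592) − (-1.049547))/1 = -0.625637
  B₂ = (2·(-0.721322) − (-0.837592))/1 = -0.605052
Then eliminate the Δt^2 term (factor 2^2 = 4):
  (4·(-0.605052) − (-0.625637))/3 = -0.598190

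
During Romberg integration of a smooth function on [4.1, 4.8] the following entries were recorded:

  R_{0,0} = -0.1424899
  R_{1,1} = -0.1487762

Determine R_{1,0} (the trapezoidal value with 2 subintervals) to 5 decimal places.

From R_{1,1} = (4·R_{1,0} − R_{0,0})/3, solve for R_{1,0}:
4·R_{1,0} = 3·(-0.1487762) + (-0.1424899) = -0.5888185
R_{1,0} = -0.1472046

-0.14720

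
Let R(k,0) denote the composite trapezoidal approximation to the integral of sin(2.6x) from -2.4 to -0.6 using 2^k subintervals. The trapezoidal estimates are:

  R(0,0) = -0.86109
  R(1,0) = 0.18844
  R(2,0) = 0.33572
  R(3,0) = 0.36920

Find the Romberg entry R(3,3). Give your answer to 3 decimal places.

0.380

R(1,1) = 0.18844 + (0.18844 − (-0.86109))/3 = 0.53828
R(2,1) = (4·0.33572 − 0.18844) / 3 = 0.38481
R(3,1) = (4·0.36920 − 0.33572) / 3 = 0.38036
R(2,2) = (16·0.38481 − 0.53828) / 15 = 0.37458
R(3,2) = (16·0.38036 − 0.38481) / 15 = 0.38006
R(3,3) = 0.38006 + (0.38006 − 0.37458)/63 = 0.38015
(Column j=1 coincides with Simpson's rule on the same nodes.)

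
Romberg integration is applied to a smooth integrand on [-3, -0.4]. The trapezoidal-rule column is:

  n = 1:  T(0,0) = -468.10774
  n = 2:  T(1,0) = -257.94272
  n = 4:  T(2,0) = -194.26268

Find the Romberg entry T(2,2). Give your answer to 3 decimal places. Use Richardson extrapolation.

-172.046

Richardson extrapolation on the trapezoidal column (denominator 4−1=3):
T(1,1) = -257.94272 + (-257.94272 − (-468.10774))/3 = -187.88771
T(2,1) = (4·(-194.26268) − (-257.94272)) / 3 = -173.03600
T(2,2) = -173.03600 + (-173.03600 − (-187.88771))/15 = -172.04589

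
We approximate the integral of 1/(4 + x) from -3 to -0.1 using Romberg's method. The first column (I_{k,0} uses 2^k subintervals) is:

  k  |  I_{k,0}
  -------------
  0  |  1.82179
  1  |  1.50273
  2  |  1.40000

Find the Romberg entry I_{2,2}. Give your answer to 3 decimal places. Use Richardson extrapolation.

1.364

I_{1,1} = 1.50273 + (1.50273 − 1.82179)/3 = 1.39638
I_{2,1} = 1.40000 + (1.40000 − 1.50273)/3 = 1.36576
I_{2,2} = (16·1.36576 − 1.39638) / 15 = 1.36372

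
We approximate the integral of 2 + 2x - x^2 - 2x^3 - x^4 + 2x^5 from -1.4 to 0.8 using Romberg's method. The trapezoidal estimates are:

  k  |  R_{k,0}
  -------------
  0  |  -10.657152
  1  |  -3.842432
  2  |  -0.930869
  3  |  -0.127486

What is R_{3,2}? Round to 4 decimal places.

0.1470

R_{2,1} = (4·(-0.930869) − (-3.842432)) / 3 = 0.039652
R_{3,1} = -0.127486 + (-0.127486 − (-0.930869))/3 = 0.140308
R_{3,2} = 0.140308 + (0.140308 − 0.039652)/15 = 0.147018
(Column j=1 coincides with Simpson's rule on the same nodes.)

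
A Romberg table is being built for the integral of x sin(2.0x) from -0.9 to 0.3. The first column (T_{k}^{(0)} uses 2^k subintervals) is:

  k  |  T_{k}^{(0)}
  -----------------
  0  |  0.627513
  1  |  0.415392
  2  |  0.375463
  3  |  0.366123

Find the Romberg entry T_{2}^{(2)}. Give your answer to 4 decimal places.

T_{1}^{(1)} = 0.415392 + (0.415392 − 0.627513)/3 = 0.344685
T_{2}^{(1)} = 0.375463 + (0.375463 − 0.415392)/3 = 0.362153
T_{2}^{(2)} = (16·0.362153 − 0.344685) / 15 = 0.363318

0.3633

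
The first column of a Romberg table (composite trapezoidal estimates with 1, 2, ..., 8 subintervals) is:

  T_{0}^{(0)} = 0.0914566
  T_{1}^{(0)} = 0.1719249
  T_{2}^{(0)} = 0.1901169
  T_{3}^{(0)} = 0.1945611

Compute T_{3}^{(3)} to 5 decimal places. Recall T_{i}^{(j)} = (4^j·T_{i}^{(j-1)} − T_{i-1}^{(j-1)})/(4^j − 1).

Richardson extrapolation on the trapezoidal column (denominator 4−1=3):
T_{1}^{(1)} = 0.1719249 + (0.1719249 − 0.0914566)/3 = 0.1987477
T_{2}^{(1)} = 0.1901169 + (0.1901169 − 0.1719249)/3 = 0.1961809
T_{3}^{(1)} = 0.1945611 + (0.1945611 − 0.1901169)/3 = 0.1960425
T_{2}^{(2)} = 0.1961809 + (0.1961809 − 0.1987477)/15 = 0.1960098
T_{3}^{(2)} = 0.1960425 + (0.1960425 − 0.1961809)/15 = 0.1960333
T_{3}^{(3)} = (64·0.1960333 − 0.1960098) / 63 = 0.1960337

0.19603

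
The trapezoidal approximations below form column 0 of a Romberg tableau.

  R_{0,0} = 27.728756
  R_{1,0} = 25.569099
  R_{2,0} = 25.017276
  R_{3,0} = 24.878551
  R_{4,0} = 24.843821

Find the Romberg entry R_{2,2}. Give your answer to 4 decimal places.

Richardson extrapolation on the trapezoidal column (denominator 4−1=3):
R_{1,1} = (4·25.569099 − 27.728756) / 3 = 24.849213
R_{2,1} = 25.017276 + (25.017276 − 25.569099)/3 = 24.833335
R_{2,2} = 24.833335 + (24.833335 − 24.849213)/15 = 24.832276
(Column j=1 coincides with Simpson's rule on the same nodes.)

24.8323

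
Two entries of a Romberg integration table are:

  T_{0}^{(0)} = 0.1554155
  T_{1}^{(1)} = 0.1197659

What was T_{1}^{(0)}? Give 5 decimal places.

From T_{1}^{(1)} = (4·T_{1}^{(0)} − T_{0}^{(0)})/3, solve for T_{1}^{(0)}:
4·T_{1}^{(0)} = 3·0.1197659 + 0.1554155 = 0.5147132
T_{1}^{(0)} = 0.1286783

0.12868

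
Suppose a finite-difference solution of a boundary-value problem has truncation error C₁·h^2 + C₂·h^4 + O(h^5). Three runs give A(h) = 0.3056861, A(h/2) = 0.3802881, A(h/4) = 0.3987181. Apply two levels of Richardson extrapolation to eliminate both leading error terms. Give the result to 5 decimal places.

First eliminate the h^2 term (factor 2^2 = 4):
  B₁ = (4·0.3802881 − 0.3056861)/3 = 0.4051554
  B₂ = (4·0.3987181 − 0.3802881)/3 = 0.4048614
Then eliminate the h^4 term (factor 2^4 = 16):
  (16·0.4048614 − 0.4051554)/15 = 0.4048418

0.40484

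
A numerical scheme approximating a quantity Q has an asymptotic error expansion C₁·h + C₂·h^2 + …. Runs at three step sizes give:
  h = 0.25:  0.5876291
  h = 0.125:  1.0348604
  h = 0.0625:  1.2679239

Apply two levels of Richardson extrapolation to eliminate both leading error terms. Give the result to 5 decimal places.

First eliminate the h term (factor 2^1 = 2):
  B₁ = (2·1.0348604 − 0.5876291)/1 = 1.4820917
  B₂ = (2·1.2679239 − 1.0348604)/1 = 1.5009874
Then eliminate the h^2 term (factor 2^2 = 4):
  (4·1.5009874 − 1.4820917)/3 = 1.5072860

1.50729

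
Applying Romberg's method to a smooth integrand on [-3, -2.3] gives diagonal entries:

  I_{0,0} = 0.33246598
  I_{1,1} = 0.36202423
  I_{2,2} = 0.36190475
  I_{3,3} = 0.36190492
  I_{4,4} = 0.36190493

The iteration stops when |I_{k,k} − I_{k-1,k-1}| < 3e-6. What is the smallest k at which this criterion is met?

k = 3

|I_{1,1} − I_{0,0}| = 0.02955825 ≥ 3e-6
|I_{2,2} − I_{1,1}| = 0.00011948 ≥ 3e-6
|I_{3,3} − I_{2,2}| = 0.00000017 < 3e-6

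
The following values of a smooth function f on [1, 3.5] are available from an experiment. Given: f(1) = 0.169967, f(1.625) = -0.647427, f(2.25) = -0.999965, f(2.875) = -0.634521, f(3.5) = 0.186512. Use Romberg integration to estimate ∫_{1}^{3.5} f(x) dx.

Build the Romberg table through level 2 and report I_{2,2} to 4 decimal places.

-1.4035

I_{0,0} (trapezoid, 1 panel, h=2.5000): 0.445599
I_{1,0} (trapezoid, 2 panels, h=1.2500): -1.027157
I_{2,0} (trapezoid, 4 panels, h=0.6250): -1.314796
I_{1,1} = -1.027157 + (-1.027157 − 0.445599)/3 = -1.518076
I_{2,1} = -1.314796 + (-1.314796 − (-1.027157))/3 = -1.410676
I_{2,2} = -1.410676 + (-1.410676 − (-1.518076))/15 = -1.403516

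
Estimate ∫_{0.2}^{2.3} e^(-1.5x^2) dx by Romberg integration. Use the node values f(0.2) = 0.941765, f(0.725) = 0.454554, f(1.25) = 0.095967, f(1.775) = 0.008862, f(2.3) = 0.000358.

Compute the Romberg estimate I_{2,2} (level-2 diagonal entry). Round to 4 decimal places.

0.5268

I_{0,0} (trapezoid, 1 panel, h=2.1000): 0.989229
I_{1,0} (trapezoid, 2 panels, h=1.0500): 0.595380
I_{2,0} (trapezoid, 4 panels, h=0.5250): 0.540983
I_{1,1} = 0.595380 + (0.595380 − 0.989229)/3 = 0.464097
I_{2,1} = 0.540983 + (0.540983 − 0.595380)/3 = 0.522851
I_{2,2} = 0.522851 + (0.522851 − 0.464097)/15 = 0.526768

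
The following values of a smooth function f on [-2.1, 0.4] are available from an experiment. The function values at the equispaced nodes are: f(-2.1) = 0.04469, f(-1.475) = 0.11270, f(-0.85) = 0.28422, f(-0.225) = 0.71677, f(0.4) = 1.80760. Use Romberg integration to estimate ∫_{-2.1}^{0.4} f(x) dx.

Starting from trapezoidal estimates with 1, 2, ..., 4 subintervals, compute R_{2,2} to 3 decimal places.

1.192

R_{0,0} (trapezoid, 1 panel, h=2.5000): 2.31536
R_{1,0} (trapezoid, 2 panels, h=1.2500): 1.51296
R_{2,0} (trapezoid, 4 panels, h=0.6250): 1.27490
R_{1,1} = 1.51296 + (1.51296 − 2.31536)/3 = 1.24549
R_{2,1} = 1.27490 + (1.27490 − 1.51296)/3 = 1.19555
R_{2,2} = 1.19555 + (1.19555 − 1.24549)/15 = 1.19222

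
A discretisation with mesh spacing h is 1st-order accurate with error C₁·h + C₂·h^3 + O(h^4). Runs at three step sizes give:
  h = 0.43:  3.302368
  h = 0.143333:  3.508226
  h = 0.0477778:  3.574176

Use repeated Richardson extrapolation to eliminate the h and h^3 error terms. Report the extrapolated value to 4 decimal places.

3.6070

First eliminate the h term (factor 3^1 = 3):
  B₁ = (3·3.508226 − 3.302368)/2 = 3.611155
  B₂ = (3·3.574176 − 3.508226)/2 = 3.607151
Then eliminate the h^3 term (factor 3^3 = 27):
  (27·3.607151 − 3.611155)/26 = 3.606997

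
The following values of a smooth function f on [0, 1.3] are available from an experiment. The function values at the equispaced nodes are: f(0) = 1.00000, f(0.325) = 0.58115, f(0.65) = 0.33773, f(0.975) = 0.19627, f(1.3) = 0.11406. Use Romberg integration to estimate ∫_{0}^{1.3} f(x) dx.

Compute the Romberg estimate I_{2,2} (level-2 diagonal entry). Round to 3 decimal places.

I_{0,0} (trapezoid, 1 panel, h=1.3000): 0.72414
I_{1,0} (trapezoid, 2 panels, h=0.6500): 0.58159
I_{2,0} (trapezoid, 4 panels, h=0.3250): 0.54346
I_{1,1} = 0.58159 + (0.58159 − 0.72414)/3 = 0.53407
I_{2,1} = 0.54346 + (0.54346 − 0.58159)/3 = 0.53075
I_{2,2} = 0.53075 + (0.53075 − 0.53407)/15 = 0.53053

0.531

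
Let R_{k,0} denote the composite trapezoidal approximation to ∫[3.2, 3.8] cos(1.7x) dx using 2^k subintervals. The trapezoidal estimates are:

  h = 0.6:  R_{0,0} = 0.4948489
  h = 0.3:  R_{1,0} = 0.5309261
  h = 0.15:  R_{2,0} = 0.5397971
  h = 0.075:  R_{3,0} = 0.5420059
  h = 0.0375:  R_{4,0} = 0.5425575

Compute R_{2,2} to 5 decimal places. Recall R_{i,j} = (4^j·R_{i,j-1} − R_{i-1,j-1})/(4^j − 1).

Richardson extrapolation on the trapezoidal column (denominator 4−1=3):
R_{1,1} = 0.5309261 + (0.5309261 − 0.4948489)/3 = 0.5429518
R_{2,1} = 0.5397971 + (0.5397971 − 0.5309261)/3 = 0.5427541
R_{2,2} = (16·0.5427541 − 0.5429518) / 15 = 0.5427409

0.54274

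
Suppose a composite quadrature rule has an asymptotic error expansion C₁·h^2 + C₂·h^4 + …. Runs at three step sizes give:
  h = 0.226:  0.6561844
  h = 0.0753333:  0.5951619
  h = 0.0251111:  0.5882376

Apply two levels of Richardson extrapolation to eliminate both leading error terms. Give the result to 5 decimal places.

First eliminate the h^2 term (factor 3^2 = 9):
  B₁ = (9·0.5951619 − 0.6561844)/8 = 0.5875341
  B₂ = (9·0.5882376 − 0.5951619)/8 = 0.5873721
Then eliminate the h^4 term (factor 3^4 = 81):
  (81·0.5873721 − 0.5875341)/80 = 0.5873701

0.58737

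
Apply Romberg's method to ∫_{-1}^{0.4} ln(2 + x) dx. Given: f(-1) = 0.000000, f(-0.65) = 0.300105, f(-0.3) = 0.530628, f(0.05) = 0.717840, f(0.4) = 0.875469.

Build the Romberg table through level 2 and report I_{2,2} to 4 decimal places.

I_{0,0} (trapezoid, 1 panel, h=1.4000): 0.612828
I_{1,0} (trapezoid, 2 panels, h=0.7000): 0.677854
I_{2,0} (trapezoid, 4 panels, h=0.3500): 0.695208
I_{1,1} = 0.677854 + (0.677854 − 0.612828)/3 = 0.699529
I_{2,1} = 0.695208 + (0.695208 − 0.677854)/3 = 0.700993
I_{2,2} = 0.700993 + (0.700993 − 0.699529)/15 = 0.701091

0.7011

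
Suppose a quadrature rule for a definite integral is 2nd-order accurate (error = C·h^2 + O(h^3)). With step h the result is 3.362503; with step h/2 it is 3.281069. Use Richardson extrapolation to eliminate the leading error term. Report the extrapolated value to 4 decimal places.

3.2539

The leading error scales as h^2; refining by a factor of 2 reduces it by 2^2 = 4.
Extrapolated value = (4·A(h/2) − A(h)) / (4 − 1)
= (4·3.281069 − 3.362503) / 3
= 9.761773 / 3 = 3.253924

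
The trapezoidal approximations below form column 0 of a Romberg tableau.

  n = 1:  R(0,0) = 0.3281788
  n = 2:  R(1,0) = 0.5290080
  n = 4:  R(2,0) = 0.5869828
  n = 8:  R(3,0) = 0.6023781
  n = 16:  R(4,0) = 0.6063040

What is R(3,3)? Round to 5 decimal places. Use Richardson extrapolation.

0.60760

R(1,1) = 0.5290080 + (0.5290080 − 0.3281788)/3 = 0.5959511
R(2,1) = 0.5869828 + (0.5869828 − 0.5290080)/3 = 0.6063077
R(3,1) = (4·0.6023781 − 0.5869828) / 3 = 0.6075099
R(2,2) = 0.6063077 + (0.6063077 − 0.5959511)/15 = 0.6069981
R(3,2) = 0.6075099 + (0.6075099 − 0.6063077)/15 = 0.6075900
R(3,3) = (64·0.6075900 − 0.6069981) / 63 = 0.6075994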